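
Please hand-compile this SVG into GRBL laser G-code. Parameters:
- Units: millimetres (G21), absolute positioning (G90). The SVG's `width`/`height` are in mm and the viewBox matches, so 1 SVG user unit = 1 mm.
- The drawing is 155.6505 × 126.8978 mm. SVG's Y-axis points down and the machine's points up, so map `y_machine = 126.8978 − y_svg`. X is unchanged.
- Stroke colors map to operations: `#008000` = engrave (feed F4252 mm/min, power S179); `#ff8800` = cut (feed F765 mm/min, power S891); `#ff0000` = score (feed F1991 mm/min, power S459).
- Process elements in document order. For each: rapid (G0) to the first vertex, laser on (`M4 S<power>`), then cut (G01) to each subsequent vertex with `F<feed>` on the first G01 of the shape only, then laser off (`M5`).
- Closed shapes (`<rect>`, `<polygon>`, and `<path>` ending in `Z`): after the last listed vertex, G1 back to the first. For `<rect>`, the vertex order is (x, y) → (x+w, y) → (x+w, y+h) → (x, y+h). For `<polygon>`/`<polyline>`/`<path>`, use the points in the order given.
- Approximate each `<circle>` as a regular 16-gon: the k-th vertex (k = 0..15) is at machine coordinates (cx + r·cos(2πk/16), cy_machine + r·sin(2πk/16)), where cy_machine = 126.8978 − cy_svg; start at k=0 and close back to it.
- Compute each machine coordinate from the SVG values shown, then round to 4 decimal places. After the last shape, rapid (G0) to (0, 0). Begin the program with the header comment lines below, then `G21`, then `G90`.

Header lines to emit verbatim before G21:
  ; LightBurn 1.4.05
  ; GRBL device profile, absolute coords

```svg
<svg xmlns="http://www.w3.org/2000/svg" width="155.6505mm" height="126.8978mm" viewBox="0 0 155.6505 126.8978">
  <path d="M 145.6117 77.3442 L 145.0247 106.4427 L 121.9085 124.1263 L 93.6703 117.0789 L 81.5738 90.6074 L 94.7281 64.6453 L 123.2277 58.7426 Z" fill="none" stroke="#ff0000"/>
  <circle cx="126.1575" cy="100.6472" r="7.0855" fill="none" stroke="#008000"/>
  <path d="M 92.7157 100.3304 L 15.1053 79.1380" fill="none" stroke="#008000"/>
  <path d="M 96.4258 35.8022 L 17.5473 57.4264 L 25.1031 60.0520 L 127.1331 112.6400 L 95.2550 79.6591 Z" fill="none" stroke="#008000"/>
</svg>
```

viewBox `0 0 155.6505 126.8978` with mm width/height → 1 unit = 1 mm. Flip: y_m = 126.8978 − y_svg.

**Shape 1** — `<path>` regular polygon, stroke `#ff0000` → score (S459, F1991). Machine vertices: (145.6117,49.5536) → (145.0247,20.4551) → (121.9085,2.7715) → (93.6703,9.8189) → (81.5738,36.2904) → (94.7281,62.2525) → (123.2277,68.1552) → (145.6117,49.5536). Closed: final G1 returns to the first vertex.

**Shape 2** — `<circle>` circle, stroke `#008000` → engrave (S179, F4252). Machine vertices: (133.2430,26.2506) → (132.7036,28.9621) → (131.1677,31.2608) → (128.8690,32.7967) → (126.1575,33.3361) → (123.4460,32.7967) → (121.1473,31.2608) → (119.6114,28.9621) → (119.0720,26.2506) → (119.6114,23.5391) → (121.1473,21.2404) → (123.4460,19.7045) → (126.1575,19.1651) → (128.8690,19.7045) → (131.1677,21.2404) → (132.7036,23.5391) → (133.2430,26.2506). Closed: final G1 returns to the first vertex.

**Shape 3** — `<path>` line segment, stroke `#008000` → engrave (S179, F4252). Machine vertices: (92.7157,26.5674) → (15.1053,47.7598). Open path.

**Shape 4** — `<path>` closed polygon, stroke `#008000` → engrave (S179, F4252). Machine vertices: (96.4258,91.0956) → (17.5473,69.4714) → (25.1031,66.8458) → (127.1331,14.2578) → (95.2550,47.2387) → (96.4258,91.0956). Closed: final G1 returns to the first vertex.

; LightBurn 1.4.05
; GRBL device profile, absolute coords
G21
G90
G0 X145.6117 Y49.5536
M4 S459
G01 X145.0247 Y20.4551 F1991
G01 X121.9085 Y2.7715
G01 X93.6703 Y9.8189
G01 X81.5738 Y36.2904
G01 X94.7281 Y62.2525
G01 X123.2277 Y68.1552
G01 X145.6117 Y49.5536
M5
G0 X133.2430 Y26.2506
M4 S179
G01 X132.7036 Y28.9621 F4252
G01 X131.1677 Y31.2608
G01 X128.8690 Y32.7967
G01 X126.1575 Y33.3361
G01 X123.4460 Y32.7967
G01 X121.1473 Y31.2608
G01 X119.6114 Y28.9621
G01 X119.0720 Y26.2506
G01 X119.6114 Y23.5391
G01 X121.1473 Y21.2404
G01 X123.4460 Y19.7045
G01 X126.1575 Y19.1651
G01 X128.8690 Y19.7045
G01 X131.1677 Y21.2404
G01 X132.7036 Y23.5391
G01 X133.2430 Y26.2506
M5
G0 X92.7157 Y26.5674
M4 S179
G01 X15.1053 Y47.7598 F4252
M5
G0 X96.4258 Y91.0956
M4 S179
G01 X17.5473 Y69.4714 F4252
G01 X25.1031 Y66.8458
G01 X127.1331 Y14.2578
G01 X95.2550 Y47.2387
G01 X96.4258 Y91.0956
M5
G0 X0.0000 Y0.0000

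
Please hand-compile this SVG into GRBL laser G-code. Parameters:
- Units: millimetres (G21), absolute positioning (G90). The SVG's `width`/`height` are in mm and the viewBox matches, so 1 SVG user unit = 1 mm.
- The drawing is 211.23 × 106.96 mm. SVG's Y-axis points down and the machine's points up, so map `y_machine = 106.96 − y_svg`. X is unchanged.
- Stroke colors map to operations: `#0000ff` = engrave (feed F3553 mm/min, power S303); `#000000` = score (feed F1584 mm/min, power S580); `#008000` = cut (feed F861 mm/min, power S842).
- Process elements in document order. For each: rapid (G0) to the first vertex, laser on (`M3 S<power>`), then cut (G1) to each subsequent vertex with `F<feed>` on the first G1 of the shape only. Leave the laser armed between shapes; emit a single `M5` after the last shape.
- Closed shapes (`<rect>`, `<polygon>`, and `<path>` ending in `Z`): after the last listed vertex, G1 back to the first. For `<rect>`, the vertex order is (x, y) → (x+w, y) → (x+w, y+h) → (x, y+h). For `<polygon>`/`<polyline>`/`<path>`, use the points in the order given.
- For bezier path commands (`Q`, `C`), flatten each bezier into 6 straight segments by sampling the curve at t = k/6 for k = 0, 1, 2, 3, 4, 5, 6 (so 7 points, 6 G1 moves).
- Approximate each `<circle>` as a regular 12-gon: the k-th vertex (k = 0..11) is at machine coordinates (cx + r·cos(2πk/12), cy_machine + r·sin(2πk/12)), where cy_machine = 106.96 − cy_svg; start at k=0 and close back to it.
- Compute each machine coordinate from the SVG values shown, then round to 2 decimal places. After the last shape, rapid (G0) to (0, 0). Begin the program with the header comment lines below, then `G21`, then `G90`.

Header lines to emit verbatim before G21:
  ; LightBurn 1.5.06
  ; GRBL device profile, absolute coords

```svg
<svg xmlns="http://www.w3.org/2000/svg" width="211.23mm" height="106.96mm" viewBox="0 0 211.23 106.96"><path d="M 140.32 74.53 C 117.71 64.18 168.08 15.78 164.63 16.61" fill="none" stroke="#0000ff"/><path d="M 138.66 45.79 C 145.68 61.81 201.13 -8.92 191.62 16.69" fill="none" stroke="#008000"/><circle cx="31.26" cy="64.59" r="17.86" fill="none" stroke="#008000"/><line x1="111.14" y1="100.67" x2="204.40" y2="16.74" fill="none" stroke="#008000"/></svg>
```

viewBox `0 0 211.23 106.96` with mm width/height → 1 unit = 1 mm. Flip: y_m = 106.96 − y_svg.

**Shape 1** — `<path>` cubic bezier, stroke `#0000ff` → engrave (S303, F3553). Control points (SVG): P0=(140.32,74.53), P1=(117.71,64.18), P2=(168.08,15.78), P3=(164.63,16.61); sampled at t=k/6. Machine vertices: (140.32,32.43) → (134.51,40.37) → (137.34,52.23) → (145.29,65.58) → (154.84,78.00) → (162.46,87.07) → (164.63,90.35). Open path.

**Shape 2** — `<path>` cubic bezier, stroke `#008000` → cut (S842, F861). Control points (SVG): P0=(138.66,45.79), P1=(145.68,61.81), P2=(201.13,-8.92), P3=(191.62,16.69); sampled at t=k/6. Machine vertices: (138.66,61.17) → (145.68,59.54) → (157.62,67.29) → (171.34,79.32) → (183.68,90.55) → (191.49,95.89) → (191.62,90.27). Open path.

**Shape 3** — `<circle>` circle, stroke `#008000` → cut (S842, F861). Machine vertices: (49.12,42.37) → (46.73,51.30) → (40.19,57.84) → (31.26,60.23) → (22.33,57.84) → (15.79,51.30) → (13.40,42.37) → (15.79,33.44) → (22.33,26.90) → (31.26,24.51) → (40.19,26.90) → (46.73,33.44) → (49.12,42.37). Closed: final G1 returns to the first vertex.

**Shape 4** — `<line>` line segment, stroke `#008000` → cut (S842, F861). Machine vertices: (111.14,6.29) → (204.40,90.22). Open path.

; LightBurn 1.5.06
; GRBL device profile, absolute coords
G21
G90
G0 X140.32 Y32.43
M3 S303
G1 X134.51 Y40.37 F3553
G1 X137.34 Y52.23
G1 X145.29 Y65.58
G1 X154.84 Y78.00
G1 X162.46 Y87.07
G1 X164.63 Y90.35
G0 X138.66 Y61.17
M3 S842
G1 X145.68 Y59.54 F861
G1 X157.62 Y67.29
G1 X171.34 Y79.32
G1 X183.68 Y90.55
G1 X191.49 Y95.89
G1 X191.62 Y90.27
G0 X49.12 Y42.37
M3 S842
G1 X46.73 Y51.30 F861
G1 X40.19 Y57.84
G1 X31.26 Y60.23
G1 X22.33 Y57.84
G1 X15.79 Y51.30
G1 X13.40 Y42.37
G1 X15.79 Y33.44
G1 X22.33 Y26.90
G1 X31.26 Y24.51
G1 X40.19 Y26.90
G1 X46.73 Y33.44
G1 X49.12 Y42.37
G0 X111.14 Y6.29
M3 S842
G1 X204.40 Y90.22 F861
M5
G0 X0.00 Y0.00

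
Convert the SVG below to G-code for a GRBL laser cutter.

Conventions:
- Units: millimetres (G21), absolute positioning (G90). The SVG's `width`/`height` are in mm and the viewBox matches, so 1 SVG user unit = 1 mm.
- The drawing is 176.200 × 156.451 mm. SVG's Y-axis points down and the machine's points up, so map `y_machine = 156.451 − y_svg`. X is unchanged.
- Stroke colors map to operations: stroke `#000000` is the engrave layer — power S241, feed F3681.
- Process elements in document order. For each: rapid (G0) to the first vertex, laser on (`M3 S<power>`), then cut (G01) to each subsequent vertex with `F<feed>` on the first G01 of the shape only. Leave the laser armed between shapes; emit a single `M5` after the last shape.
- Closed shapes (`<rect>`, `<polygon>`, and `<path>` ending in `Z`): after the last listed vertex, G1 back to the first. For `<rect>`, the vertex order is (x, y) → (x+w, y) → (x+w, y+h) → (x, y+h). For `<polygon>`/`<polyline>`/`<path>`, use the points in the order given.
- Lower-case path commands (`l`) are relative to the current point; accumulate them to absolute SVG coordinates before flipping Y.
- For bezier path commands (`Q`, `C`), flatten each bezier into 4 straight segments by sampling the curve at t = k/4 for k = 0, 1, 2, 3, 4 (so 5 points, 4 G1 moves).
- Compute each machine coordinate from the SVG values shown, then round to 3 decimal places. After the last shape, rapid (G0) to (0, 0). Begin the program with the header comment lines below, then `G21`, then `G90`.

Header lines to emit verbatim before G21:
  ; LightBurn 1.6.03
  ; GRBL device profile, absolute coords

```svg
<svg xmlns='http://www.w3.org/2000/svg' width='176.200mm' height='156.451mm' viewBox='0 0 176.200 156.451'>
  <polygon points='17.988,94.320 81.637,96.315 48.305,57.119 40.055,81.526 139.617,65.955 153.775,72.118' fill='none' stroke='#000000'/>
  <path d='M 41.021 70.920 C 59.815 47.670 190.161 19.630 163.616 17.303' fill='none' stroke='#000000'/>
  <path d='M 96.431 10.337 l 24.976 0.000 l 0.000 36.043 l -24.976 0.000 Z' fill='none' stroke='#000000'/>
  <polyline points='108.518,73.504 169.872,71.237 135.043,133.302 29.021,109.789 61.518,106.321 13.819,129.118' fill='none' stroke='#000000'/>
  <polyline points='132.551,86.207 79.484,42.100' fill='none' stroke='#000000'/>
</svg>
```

viewBox `0 0 176.200 156.451` with mm width/height → 1 unit = 1 mm. Flip: y_m = 156.451 − y_svg.

**Shape 1** — `<polygon>` closed polygon, stroke `#000000` → engrave (S241, F3681). Machine vertices: (17.988,62.131) → (81.637,60.136) → (48.305,99.332) → (40.055,74.925) → (139.617,90.496) → (153.775,84.333) → (17.988,62.131). Closed: final G1 returns to the first vertex.

**Shape 2** — `<path>` cubic bezier, stroke `#000000` → engrave (S241, F3681). Control points (SVG): P0=(41.021,70.920), P1=(59.815,47.670), P2=(190.161,19.630), P3=(163.616,17.303); sampled at t=k/4. Machine vertices: (41.021,85.531) → (71.838,103.390) → (119.321,120.186) → (158.302,133.058) → (163.616,139.148). Open path.

**Shape 3** — `<path>` rectangle, stroke `#000000` → engrave (S241, F3681). Machine vertices: (96.431,146.114) → (121.407,146.114) → (121.407,110.071) → (96.431,110.071) → (96.431,146.114). Closed: final G1 returns to the first vertex.

**Shape 4** — `<polyline>` open polyline, stroke `#000000` → engrave (S241, F3681). Machine vertices: (108.518,82.947) → (169.872,85.214) → (135.043,23.149) → (29.021,46.662) → (61.518,50.130) → (13.819,27.333). Open path.

**Shape 5** — `<polyline>` line segment, stroke `#000000` → engrave (S241, F3681). Machine vertices: (132.551,70.244) → (79.484,114.351). Open path.

; LightBurn 1.6.03
; GRBL device profile, absolute coords
G21
G90
G0 X17.988 Y62.131
M3 S241
G01 X81.637 Y60.136 F3681
G01 X48.305 Y99.332
G01 X40.055 Y74.925
G01 X139.617 Y90.496
G01 X153.775 Y84.333
G01 X17.988 Y62.131
G0 X41.021 Y85.531
M3 S241
G01 X71.838 Y103.390 F3681
G01 X119.321 Y120.186
G01 X158.302 Y133.058
G01 X163.616 Y139.148
G0 X96.431 Y146.114
M3 S241
G01 X121.407 Y146.114 F3681
G01 X121.407 Y110.071
G01 X96.431 Y110.071
G01 X96.431 Y146.114
G0 X108.518 Y82.947
M3 S241
G01 X169.872 Y85.214 F3681
G01 X135.043 Y23.149
G01 X29.021 Y46.662
G01 X61.518 Y50.130
G01 X13.819 Y27.333
G0 X132.551 Y70.244
M3 S241
G01 X79.484 Y114.351 F3681
M5
G0 X0.000 Y0.000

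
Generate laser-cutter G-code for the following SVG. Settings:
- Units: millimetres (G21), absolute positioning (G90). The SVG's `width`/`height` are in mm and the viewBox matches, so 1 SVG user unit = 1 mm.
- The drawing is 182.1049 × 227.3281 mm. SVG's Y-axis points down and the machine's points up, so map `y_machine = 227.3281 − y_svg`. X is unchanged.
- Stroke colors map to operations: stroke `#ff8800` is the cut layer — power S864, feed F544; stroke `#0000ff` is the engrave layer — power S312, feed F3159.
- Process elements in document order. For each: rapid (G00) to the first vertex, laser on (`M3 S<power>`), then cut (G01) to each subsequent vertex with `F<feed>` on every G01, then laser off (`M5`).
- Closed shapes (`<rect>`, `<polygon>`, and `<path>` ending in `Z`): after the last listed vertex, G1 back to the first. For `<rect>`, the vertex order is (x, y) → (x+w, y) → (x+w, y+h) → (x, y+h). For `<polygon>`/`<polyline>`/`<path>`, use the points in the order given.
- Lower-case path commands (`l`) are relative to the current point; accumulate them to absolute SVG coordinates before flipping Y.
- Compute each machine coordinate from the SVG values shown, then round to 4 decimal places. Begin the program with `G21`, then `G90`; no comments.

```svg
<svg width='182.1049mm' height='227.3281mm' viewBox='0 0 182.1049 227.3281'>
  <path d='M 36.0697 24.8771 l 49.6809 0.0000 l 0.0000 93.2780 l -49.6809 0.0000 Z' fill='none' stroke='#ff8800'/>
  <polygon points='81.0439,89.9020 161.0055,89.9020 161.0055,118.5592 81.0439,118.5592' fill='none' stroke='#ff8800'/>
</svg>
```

G21
G90
G00 X36.0697 Y202.4510
M3 S864
G01 X85.7506 Y202.4510 F544
G01 X85.7506 Y109.1730 F544
G01 X36.0697 Y109.1730 F544
G01 X36.0697 Y202.4510 F544
M5
G00 X81.0439 Y137.4261
M3 S864
G01 X161.0055 Y137.4261 F544
G01 X161.0055 Y108.7689 F544
G01 X81.0439 Y108.7689 F544
G01 X81.0439 Y137.4261 F544
M5

1 u = 1 mm; y_m = 227.3281 − y.

[1] `<path>` rectangle, #ff8800→cut S864 F544: (36.0697,202.4510) → (85.7506,202.4510) → (85.7506,109.1730) → (36.0697,109.1730) → (36.0697,202.4510) (closed)

[2] `<polygon>` rectangle, #ff8800→cut S864 F544: (81.0439,137.4261) → (161.0055,137.4261) → (161.0055,108.7689) → (81.0439,108.7689) → (81.0439,137.4261) (closed)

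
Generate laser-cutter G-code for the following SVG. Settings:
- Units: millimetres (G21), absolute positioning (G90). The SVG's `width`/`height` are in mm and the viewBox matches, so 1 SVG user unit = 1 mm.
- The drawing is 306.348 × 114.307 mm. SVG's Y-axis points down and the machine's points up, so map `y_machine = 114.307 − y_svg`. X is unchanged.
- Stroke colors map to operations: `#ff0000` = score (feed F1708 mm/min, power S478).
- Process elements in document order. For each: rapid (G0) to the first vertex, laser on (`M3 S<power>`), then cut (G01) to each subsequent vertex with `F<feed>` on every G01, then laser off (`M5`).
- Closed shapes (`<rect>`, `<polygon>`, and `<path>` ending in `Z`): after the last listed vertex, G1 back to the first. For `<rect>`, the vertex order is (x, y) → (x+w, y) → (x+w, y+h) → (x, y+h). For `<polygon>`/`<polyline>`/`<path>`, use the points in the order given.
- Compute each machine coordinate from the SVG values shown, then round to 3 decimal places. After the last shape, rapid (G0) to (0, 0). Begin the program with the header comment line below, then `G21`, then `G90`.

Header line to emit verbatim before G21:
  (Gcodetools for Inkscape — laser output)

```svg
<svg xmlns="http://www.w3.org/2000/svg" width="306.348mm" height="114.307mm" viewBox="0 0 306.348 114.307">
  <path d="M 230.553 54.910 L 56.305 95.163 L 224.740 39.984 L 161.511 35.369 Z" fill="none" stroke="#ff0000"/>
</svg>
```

1 u = 1 mm; y_m = 114.307 − y.

[1] `<path>` closed polygon, #ff0000→score S478 F1708: (230.553,59.397) → (56.305,19.144) → (224.740,74.323) → (161.511,78.938) → (230.553,59.397) (closed)

(Gcodetools for Inkscape — laser output)
G21
G90
G0 X230.553 Y59.397
M3 S478
G01 X56.305 Y19.144 F1708
G01 X224.740 Y74.323 F1708
G01 X161.511 Y78.938 F1708
G01 X230.553 Y59.397 F1708
M5
G0 X0.000 Y0.000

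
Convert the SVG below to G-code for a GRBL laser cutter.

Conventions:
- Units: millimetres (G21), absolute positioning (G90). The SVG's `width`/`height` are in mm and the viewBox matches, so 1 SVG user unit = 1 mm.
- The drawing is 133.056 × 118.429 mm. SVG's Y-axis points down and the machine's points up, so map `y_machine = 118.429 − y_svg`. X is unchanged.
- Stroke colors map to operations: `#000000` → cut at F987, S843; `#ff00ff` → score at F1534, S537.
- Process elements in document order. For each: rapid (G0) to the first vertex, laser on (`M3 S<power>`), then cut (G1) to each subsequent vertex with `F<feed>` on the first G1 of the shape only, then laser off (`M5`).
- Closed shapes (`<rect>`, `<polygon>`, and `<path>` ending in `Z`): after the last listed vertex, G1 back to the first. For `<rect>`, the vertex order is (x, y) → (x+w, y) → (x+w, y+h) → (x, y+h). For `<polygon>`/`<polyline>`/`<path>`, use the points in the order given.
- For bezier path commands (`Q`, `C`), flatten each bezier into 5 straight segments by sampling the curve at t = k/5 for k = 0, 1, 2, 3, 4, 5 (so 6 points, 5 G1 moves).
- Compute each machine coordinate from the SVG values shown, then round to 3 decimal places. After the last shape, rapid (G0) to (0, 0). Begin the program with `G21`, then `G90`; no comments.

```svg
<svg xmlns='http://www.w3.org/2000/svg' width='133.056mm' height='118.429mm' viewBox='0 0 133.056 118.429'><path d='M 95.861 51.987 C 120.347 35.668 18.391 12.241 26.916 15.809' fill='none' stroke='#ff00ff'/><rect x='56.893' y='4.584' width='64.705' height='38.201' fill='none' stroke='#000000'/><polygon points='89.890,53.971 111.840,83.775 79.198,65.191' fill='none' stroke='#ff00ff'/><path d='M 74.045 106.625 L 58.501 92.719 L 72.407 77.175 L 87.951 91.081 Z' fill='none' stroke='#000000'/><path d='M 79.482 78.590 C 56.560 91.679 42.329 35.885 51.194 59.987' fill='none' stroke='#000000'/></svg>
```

Since the viewBox matches the mm dimensions, user units are millimetres directly. The only transform is the Y-flip y_m = 118.429 − y_svg.

Shape 1 is a cubic bezier drawn with `<path>`. Its stroke #ff00ff means score at S537, F1534. After flipping Y the toolpath is (95.861,66.442) → (97.275,76.814) → (79.715,87.254) → (54.554,96.127) → (33.163,101.794) → (26.916,102.620).

Shape 2 is a rectangle drawn with `<rect>`. Its stroke #000000 means cut at S843, F987. After flipping Y the toolpath is (56.893,113.845) → (121.598,113.845) → (121.598,75.644) → (56.893,75.644) → (56.893,113.845), returning to the start.

Shape 3 is a closed polygon drawn with `<polygon>`. Its stroke #ff00ff means score at S537, F1534. After flipping Y the toolpath is (89.890,64.458) → (111.840,34.654) → (79.198,53.238) → (89.890,64.458), returning to the start.

Shape 4 is a regular polygon drawn with `<path>`. Its stroke #000000 means cut at S843, F987. After flipping Y the toolpath is (74.045,11.804) → (58.501,25.710) → (72.407,41.254) → (87.951,27.348) → (74.045,11.804), returning to the start.

Shape 5 is a cubic bezier drawn with `<path>`. Its stroke #000000 means cut at S843, F987. After flipping Y the toolpath is (79.482,39.839) → (66.887,39.061) → (57.069,47.674) → (50.720,58.536) → (48.531,64.506) → (51.194,58.442).

G21
G90
G0 X95.861 Y66.442
M3 S537
G1 X97.275 Y76.814 F1534
G1 X79.715 Y87.254
G1 X54.554 Y96.127
G1 X33.163 Y101.794
G1 X26.916 Y102.620
M5
G0 X56.893 Y113.845
M3 S843
G1 X121.598 Y113.845 F987
G1 X121.598 Y75.644
G1 X56.893 Y75.644
G1 X56.893 Y113.845
M5
G0 X89.890 Y64.458
M3 S537
G1 X111.840 Y34.654 F1534
G1 X79.198 Y53.238
G1 X89.890 Y64.458
M5
G0 X74.045 Y11.804
M3 S843
G1 X58.501 Y25.710 F987
G1 X72.407 Y41.254
G1 X87.951 Y27.348
G1 X74.045 Y11.804
M5
G0 X79.482 Y39.839
M3 S843
G1 X66.887 Y39.061 F987
G1 X57.069 Y47.674
G1 X50.720 Y58.536
G1 X48.531 Y64.506
G1 X51.194 Y58.442
M5
G0 X0.000 Y0.000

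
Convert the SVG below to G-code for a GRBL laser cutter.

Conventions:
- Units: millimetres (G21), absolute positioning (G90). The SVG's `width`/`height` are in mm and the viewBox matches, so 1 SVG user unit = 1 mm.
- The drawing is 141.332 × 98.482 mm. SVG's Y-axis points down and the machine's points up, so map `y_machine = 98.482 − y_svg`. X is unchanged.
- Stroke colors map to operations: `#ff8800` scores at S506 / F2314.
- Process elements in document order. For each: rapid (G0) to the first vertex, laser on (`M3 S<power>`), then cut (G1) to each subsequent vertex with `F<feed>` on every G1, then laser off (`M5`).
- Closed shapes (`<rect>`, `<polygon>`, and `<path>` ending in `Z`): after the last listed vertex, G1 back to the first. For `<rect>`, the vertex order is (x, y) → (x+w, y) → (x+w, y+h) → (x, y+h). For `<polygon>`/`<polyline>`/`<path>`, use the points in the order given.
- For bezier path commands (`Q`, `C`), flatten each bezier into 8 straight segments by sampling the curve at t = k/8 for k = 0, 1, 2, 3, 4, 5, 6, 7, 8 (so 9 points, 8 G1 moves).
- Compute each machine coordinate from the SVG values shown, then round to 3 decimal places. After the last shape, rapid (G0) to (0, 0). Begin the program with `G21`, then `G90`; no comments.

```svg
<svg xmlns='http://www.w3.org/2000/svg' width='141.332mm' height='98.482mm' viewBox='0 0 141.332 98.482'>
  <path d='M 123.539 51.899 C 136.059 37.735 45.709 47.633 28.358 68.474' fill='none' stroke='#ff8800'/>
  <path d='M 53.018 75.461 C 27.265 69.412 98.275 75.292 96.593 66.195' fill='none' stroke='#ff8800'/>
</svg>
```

G21
G90
G0 X123.539 Y46.583
M3 S506
G1 X123.755 Y50.792 F2314
G1 X116.389 Y52.899 F2314
G1 X103.500 Y53.058 F2314
G1 X87.150 Y51.422 F2314
G1 X69.400 Y48.146 F2314
G1 X52.311 Y43.382 F2314
G1 X37.943 Y37.285 F2314
G1 X28.358 Y30.008 F2314
M5
G0 X53.018 Y23.021
M3 S506
G1 X47.565 Y24.783 F2314
G1 X49.199 Y25.741 F2314
G1 X55.932 Y26.212 F2314
G1 X65.779 Y26.511 F2314
G1 X76.754 Y26.952 F2314
G1 X86.872 Y27.852 F2314
G1 X94.147 Y29.525 F2314
G1 X96.593 Y32.287 F2314
M5
G0 X0.000 Y0.000

Since the viewBox matches the mm dimensions, user units are millimetres directly. The only transform is the Y-flip y_m = 98.482 − y_svg.

Shape 1 is a cubic bezier drawn with `<path>`. Its stroke #ff8800 means score at S506, F2314. After flipping Y the toolpath is (123.539,46.583) → (123.755,50.792) → (116.389,52.899) → (103.500,53.058) → (87.150,51.422) → (69.400,48.146) → (52.311,43.382) → (37.943,37.285) → (28.358,30.008).

Shape 2 is a cubic bezier drawn with `<path>`. Its stroke #ff8800 means score at S506, F2314. After flipping Y the toolpath is (53.018,23.021) → (47.565,24.783) → (49.199,25.741) → (55.932,26.212) → (65.779,26.511) → (76.754,26.952) → (86.872,27.852) → (94.147,29.525) → (96.593,32.287).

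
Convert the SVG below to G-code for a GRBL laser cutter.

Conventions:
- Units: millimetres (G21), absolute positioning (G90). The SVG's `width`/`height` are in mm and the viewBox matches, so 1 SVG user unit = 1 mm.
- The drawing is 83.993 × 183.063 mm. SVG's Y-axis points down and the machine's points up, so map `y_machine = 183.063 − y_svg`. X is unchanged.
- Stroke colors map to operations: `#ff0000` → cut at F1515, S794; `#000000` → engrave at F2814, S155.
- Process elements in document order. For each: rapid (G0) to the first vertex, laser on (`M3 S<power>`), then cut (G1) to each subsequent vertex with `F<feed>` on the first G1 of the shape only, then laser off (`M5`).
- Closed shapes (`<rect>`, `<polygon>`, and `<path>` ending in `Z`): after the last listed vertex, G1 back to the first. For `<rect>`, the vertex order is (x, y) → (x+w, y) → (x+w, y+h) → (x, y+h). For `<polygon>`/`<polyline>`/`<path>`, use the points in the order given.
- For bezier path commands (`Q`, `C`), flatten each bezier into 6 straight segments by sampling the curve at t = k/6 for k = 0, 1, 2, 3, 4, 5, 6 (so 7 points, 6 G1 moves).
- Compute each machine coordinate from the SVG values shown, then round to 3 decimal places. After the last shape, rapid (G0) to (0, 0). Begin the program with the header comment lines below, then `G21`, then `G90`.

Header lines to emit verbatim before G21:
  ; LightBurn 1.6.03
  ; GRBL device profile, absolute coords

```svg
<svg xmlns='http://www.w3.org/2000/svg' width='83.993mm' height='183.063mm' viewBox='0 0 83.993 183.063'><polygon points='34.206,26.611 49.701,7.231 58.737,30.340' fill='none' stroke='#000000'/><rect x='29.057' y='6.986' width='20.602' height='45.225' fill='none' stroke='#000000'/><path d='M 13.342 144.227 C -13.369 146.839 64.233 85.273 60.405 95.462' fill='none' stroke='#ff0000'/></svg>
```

; LightBurn 1.6.03
; GRBL device profile, absolute coords
G21
G90
G0 X34.206 Y156.452
M3 S155
G1 X49.701 Y175.832 F2814
G1 X58.737 Y152.723
G1 X34.206 Y156.452
M5
G0 X29.057 Y176.077
M3 S155
G1 X49.659 Y176.077 F2814
G1 X49.659 Y130.852
G1 X29.057 Y130.852
G1 X29.057 Y176.077
M5
G0 X13.342 Y38.836
M3 S794
G1 X7.819 Y42.249 F1515
G1 X14.523 Y52.582
G1 X28.292 Y66.060
G1 X43.969 Y78.906
G1 X56.393 Y87.345
G1 X60.405 Y87.601
M5
G0 X0.000 Y0.000

viewBox `0 0 83.993 183.063` with mm width/height → 1 unit = 1 mm. Flip: y_m = 183.063 − y_svg.

**Shape 1** — `<polygon>` regular polygon, stroke `#000000` → engrave (S155, F2814). Machine vertices: (34.206,156.452) → (49.701,175.832) → (58.737,152.723) → (34.206,156.452). Closed: final G1 returns to the first vertex.

**Shape 2** — `<rect>` rectangle, stroke `#000000` → engrave (S155, F2814). Machine vertices: (29.057,176.077) → (49.659,176.077) → (49.659,130.852) → (29.057,130.852) → (29.057,176.077). Closed: final G1 returns to the first vertex.

**Shape 3** — `<path>` cubic bezier, stroke `#ff0000` → cut (S794, F1515). Control points (SVG): P0=(13.342,144.227), P1=(-13.369,146.839), P2=(64.233,85.273), P3=(60.405,95.462); sampled at t=k/6. Machine vertices: (13.342,38.836) → (7.819,42.249) → (14.523,52.582) → (28.292,66.060) → (43.969,78.906) → (56.393,87.345) → (60.405,87.601). Open path.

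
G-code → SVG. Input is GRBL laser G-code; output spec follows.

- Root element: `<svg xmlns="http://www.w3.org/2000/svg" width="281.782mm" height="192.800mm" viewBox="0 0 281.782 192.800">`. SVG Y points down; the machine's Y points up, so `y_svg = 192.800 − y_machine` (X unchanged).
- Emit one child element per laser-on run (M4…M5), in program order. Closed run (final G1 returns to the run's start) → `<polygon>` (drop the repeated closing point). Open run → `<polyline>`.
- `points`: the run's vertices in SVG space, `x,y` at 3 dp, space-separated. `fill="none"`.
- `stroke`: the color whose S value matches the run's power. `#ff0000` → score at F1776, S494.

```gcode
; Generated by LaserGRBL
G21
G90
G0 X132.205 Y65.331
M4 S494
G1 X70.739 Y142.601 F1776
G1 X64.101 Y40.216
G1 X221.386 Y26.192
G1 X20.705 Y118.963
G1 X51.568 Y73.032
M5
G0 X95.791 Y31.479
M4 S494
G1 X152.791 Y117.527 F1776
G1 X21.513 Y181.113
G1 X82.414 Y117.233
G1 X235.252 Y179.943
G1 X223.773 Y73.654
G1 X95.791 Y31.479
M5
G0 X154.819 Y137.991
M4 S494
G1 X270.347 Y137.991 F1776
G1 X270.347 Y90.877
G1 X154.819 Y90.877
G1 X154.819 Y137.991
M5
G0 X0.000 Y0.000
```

y_svg = 192.800 − y_m. Every run uses S494, so all elements get stroke `#ff0000` (score).

[1] open run; points: 132.205,127.469 70.739,50.199 64.101,152.584 221.386,166.608 20.705,73.837 51.568,119.768

[2] closed run; points: 95.791,161.321 152.791,75.273 21.513,11.687 82.414,75.567 235.252,12.857 223.773,119.146

[3] closed run; points: 154.819,54.809 270.347,54.809 270.347,101.923 154.819,101.923

<svg xmlns="http://www.w3.org/2000/svg" width="281.782mm" height="192.800mm" viewBox="0 0 281.782 192.800">
  <polyline points="132.205,127.469 70.739,50.199 64.101,152.584 221.386,166.608 20.705,73.837 51.568,119.768" fill="none" stroke="#ff0000"/>
  <polygon points="95.791,161.321 152.791,75.273 21.513,11.687 82.414,75.567 235.252,12.857 223.773,119.146" fill="none" stroke="#ff0000"/>
  <polygon points="154.819,54.809 270.347,54.809 270.347,101.923 154.819,101.923" fill="none" stroke="#ff0000"/>
</svg>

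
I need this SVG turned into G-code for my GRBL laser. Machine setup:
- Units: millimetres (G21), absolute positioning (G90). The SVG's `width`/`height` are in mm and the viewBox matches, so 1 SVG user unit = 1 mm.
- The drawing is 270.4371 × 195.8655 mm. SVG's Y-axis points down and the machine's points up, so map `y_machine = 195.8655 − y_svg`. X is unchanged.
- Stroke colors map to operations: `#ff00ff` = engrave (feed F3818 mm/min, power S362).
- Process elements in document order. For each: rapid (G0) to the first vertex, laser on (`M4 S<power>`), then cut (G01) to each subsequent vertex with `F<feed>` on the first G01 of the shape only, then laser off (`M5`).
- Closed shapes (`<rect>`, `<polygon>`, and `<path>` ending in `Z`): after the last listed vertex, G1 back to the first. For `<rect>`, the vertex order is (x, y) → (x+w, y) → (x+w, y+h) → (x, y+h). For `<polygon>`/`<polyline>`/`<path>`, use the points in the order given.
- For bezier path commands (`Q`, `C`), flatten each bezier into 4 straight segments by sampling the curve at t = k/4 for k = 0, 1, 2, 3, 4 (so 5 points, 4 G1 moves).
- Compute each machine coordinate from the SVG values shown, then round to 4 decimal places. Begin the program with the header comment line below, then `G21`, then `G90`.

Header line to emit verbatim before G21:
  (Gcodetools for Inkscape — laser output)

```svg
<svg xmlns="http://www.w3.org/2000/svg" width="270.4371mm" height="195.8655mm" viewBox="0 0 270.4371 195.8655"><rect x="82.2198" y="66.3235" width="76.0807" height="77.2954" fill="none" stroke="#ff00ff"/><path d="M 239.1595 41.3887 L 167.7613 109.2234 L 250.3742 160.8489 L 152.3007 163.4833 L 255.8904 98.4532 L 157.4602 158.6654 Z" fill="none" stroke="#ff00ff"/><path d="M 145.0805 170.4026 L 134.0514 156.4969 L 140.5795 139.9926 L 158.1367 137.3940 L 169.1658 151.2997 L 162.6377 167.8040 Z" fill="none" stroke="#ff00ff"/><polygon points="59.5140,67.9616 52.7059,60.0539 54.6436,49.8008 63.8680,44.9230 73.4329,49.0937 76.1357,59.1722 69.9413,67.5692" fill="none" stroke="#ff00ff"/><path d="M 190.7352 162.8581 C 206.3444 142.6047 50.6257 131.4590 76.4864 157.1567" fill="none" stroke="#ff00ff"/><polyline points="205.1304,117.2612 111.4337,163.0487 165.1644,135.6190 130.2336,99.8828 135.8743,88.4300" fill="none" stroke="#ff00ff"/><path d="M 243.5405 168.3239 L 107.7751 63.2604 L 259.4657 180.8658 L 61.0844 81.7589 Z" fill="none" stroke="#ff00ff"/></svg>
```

viewBox `0 0 270.4371 195.8655` with mm width/height → 1 unit = 1 mm. Flip: y_m = 195.8655 − y_svg.

**Shape 1** — `<rect>` rectangle, stroke `#ff00ff` → engrave (S362, F3818). Machine vertices: (82.2198,129.5420) → (158.3005,129.5420) → (158.3005,52.2466) → (82.2198,52.2466) → (82.2198,129.5420). Closed: final G1 returns to the first vertex.

**Shape 2** — `<path>` closed polygon, stroke `#ff00ff` → engrave (S362, F3818). Machine vertices: (239.1595,154.4768) → (167.7613,86.6421) → (250.3742,35.0166) → (152.3007,32.3822) → (255.8904,97.4123) → (157.4602,37.2001) → (239.1595,154.4768). Closed: final G1 returns to the first vertex.

**Shape 3** — `<path>` regular polygon, stroke `#ff00ff` → engrave (S362, F3818). Machine vertices: (145.0805,25.4629) → (134.0514,39.3686) → (140.5795,55.8729) → (158.1367,58.4715) → (169.1658,44.5658) → (162.6377,28.0615) → (145.0805,25.4629). Closed: final G1 returns to the first vertex.

**Shape 4** — `<polygon>` regular polygon, stroke `#ff00ff` → engrave (S362, F3818). Machine vertices: (59.5140,127.9039) → (52.7059,135.8116) → (54.6436,146.0647) → (63.8680,150.9425) → (73.4329,146.7718) → (76.1357,136.6933) → (69.9413,128.2963) → (59.5140,127.9039). Closed: final G1 returns to the first vertex.

**Shape 5** — `<path>` cubic bezier, stroke `#ff00ff` → engrave (S362, F3818). Control points (SVG): P0=(190.7352,162.8581), P1=(206.3444,142.6047), P2=(50.6257,131.4590), P3=(76.4864,157.1567); sampled at t=k/4. Machine vertices: (190.7352,33.0074) → (175.8323,46.0564) → (129.7665,53.0898) → (85.6228,51.5073) → (76.4864,38.7088). Open path.

**Shape 6** — `<polyline>` open polyline, stroke `#ff00ff` → engrave (S362, F3818). Machine vertices: (205.1304,78.6043) → (111.4337,32.8168) → (165.1644,60.2465) → (130.2336,95.9827) → (135.8743,107.4355). Open path.

**Shape 7** — `<path>` closed polygon, stroke `#ff00ff` → engrave (S362, F3818). Machine vertices: (243.5405,27.5416) → (107.7751,132.6051) → (259.4657,14.9997) → (61.0844,114.1066) → (243.5405,27.5416). Closed: final G1 returns to the first vertex.

(Gcodetools for Inkscape — laser output)
G21
G90
G0 X82.2198 Y129.5420
M4 S362
G01 X158.3005 Y129.5420 F3818
G01 X158.3005 Y52.2466
G01 X82.2198 Y52.2466
G01 X82.2198 Y129.5420
M5
G0 X239.1595 Y154.4768
M4 S362
G01 X167.7613 Y86.6421 F3818
G01 X250.3742 Y35.0166
G01 X152.3007 Y32.3822
G01 X255.8904 Y97.4123
G01 X157.4602 Y37.2001
G01 X239.1595 Y154.4768
M5
G0 X145.0805 Y25.4629
M4 S362
G01 X134.0514 Y39.3686 F3818
G01 X140.5795 Y55.8729
G01 X158.1367 Y58.4715
G01 X169.1658 Y44.5658
G01 X162.6377 Y28.0615
G01 X145.0805 Y25.4629
M5
G0 X59.5140 Y127.9039
M4 S362
G01 X52.7059 Y135.8116 F3818
G01 X54.6436 Y146.0647
G01 X63.8680 Y150.9425
G01 X73.4329 Y146.7718
G01 X76.1357 Y136.6933
G01 X69.9413 Y128.2963
G01 X59.5140 Y127.9039
M5
G0 X190.7352 Y33.0074
M4 S362
G01 X175.8323 Y46.0564 F3818
G01 X129.7665 Y53.0898
G01 X85.6228 Y51.5073
G01 X76.4864 Y38.7088
M5
G0 X205.1304 Y78.6043
M4 S362
G01 X111.4337 Y32.8168 F3818
G01 X165.1644 Y60.2465
G01 X130.2336 Y95.9827
G01 X135.8743 Y107.4355
M5
G0 X243.5405 Y27.5416
M4 S362
G01 X107.7751 Y132.6051 F3818
G01 X259.4657 Y14.9997
G01 X61.0844 Y114.1066
G01 X243.5405 Y27.5416
M5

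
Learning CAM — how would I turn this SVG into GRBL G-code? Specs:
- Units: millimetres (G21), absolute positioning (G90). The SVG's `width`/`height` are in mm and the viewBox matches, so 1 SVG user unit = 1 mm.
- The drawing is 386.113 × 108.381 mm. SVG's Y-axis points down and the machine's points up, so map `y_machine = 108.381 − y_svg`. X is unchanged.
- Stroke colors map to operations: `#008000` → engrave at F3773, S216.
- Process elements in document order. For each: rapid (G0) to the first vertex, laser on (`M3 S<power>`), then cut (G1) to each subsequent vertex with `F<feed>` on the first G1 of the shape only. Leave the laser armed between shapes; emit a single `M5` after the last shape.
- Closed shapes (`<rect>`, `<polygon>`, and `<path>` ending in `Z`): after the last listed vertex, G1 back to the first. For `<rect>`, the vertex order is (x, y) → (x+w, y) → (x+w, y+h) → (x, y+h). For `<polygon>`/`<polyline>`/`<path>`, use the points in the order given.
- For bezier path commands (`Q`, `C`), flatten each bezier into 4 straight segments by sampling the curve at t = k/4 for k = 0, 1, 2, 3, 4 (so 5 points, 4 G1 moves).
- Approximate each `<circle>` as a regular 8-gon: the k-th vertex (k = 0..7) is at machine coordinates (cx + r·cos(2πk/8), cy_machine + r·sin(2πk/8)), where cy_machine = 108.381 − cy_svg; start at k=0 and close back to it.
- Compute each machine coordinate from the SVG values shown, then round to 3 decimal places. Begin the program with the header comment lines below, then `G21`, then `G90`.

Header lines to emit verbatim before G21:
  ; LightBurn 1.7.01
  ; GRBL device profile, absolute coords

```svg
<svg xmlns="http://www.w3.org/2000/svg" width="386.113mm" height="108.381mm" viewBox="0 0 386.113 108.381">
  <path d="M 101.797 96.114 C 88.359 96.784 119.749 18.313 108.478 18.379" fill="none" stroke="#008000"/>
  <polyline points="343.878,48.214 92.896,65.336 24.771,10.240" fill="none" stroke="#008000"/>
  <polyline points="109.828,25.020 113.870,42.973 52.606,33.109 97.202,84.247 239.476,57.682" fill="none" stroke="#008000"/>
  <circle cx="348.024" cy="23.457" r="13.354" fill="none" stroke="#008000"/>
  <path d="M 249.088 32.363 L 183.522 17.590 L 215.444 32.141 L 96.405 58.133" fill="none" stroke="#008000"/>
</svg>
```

1 u = 1 mm; y_m = 108.381 − y.

[1] `<path>` cubic bezier, #008000→engrave S216 F3773: (101.797,12.267) → (98.757,24.140) → (104.325,50.908) → (110.299,77.790) → (108.478,90.002)

[2] `<polyline>` open polyline, #008000→engrave S216 F3773: (343.878,60.167) → (92.896,43.045) → (24.771,98.141)

[3] `<polyline>` open polyline, #008000→engrave S216 F3773: (109.828,83.361) → (113.870,65.408) → (52.606,75.272) → (97.202,24.134) → (239.476,50.699)

[4] `<circle>` circle, #008000→engrave S216 F3773: (361.378,84.924) → (357.467,94.367) → (348.024,98.278) → (338.581,94.367) → (334.670,84.924) → (338.581,75.481) → (348.024,71.570) → (357.467,75.481) → (361.378,84.924) (closed)

[5] `<path>` open polyline, #008000→engrave S216 F3773: (249.088,76.018) → (183.522,90.791) → (215.444,76.240) → (96.405,50.248)

; LightBurn 1.7.01
; GRBL device profile, absolute coords
G21
G90
G0 X101.797 Y12.267
M3 S216
G1 X98.757 Y24.140 F3773
G1 X104.325 Y50.908
G1 X110.299 Y77.790
G1 X108.478 Y90.002
G0 X343.878 Y60.167
M3 S216
G1 X92.896 Y43.045 F3773
G1 X24.771 Y98.141
G0 X109.828 Y83.361
M3 S216
G1 X113.870 Y65.408 F3773
G1 X52.606 Y75.272
G1 X97.202 Y24.134
G1 X239.476 Y50.699
G0 X361.378 Y84.924
M3 S216
G1 X357.467 Y94.367 F3773
G1 X348.024 Y98.278
G1 X338.581 Y94.367
G1 X334.670 Y84.924
G1 X338.581 Y75.481
G1 X348.024 Y71.570
G1 X357.467 Y75.481
G1 X361.378 Y84.924
G0 X249.088 Y76.018
M3 S216
G1 X183.522 Y90.791 F3773
G1 X215.444 Y76.240
G1 X96.405 Y50.248
M5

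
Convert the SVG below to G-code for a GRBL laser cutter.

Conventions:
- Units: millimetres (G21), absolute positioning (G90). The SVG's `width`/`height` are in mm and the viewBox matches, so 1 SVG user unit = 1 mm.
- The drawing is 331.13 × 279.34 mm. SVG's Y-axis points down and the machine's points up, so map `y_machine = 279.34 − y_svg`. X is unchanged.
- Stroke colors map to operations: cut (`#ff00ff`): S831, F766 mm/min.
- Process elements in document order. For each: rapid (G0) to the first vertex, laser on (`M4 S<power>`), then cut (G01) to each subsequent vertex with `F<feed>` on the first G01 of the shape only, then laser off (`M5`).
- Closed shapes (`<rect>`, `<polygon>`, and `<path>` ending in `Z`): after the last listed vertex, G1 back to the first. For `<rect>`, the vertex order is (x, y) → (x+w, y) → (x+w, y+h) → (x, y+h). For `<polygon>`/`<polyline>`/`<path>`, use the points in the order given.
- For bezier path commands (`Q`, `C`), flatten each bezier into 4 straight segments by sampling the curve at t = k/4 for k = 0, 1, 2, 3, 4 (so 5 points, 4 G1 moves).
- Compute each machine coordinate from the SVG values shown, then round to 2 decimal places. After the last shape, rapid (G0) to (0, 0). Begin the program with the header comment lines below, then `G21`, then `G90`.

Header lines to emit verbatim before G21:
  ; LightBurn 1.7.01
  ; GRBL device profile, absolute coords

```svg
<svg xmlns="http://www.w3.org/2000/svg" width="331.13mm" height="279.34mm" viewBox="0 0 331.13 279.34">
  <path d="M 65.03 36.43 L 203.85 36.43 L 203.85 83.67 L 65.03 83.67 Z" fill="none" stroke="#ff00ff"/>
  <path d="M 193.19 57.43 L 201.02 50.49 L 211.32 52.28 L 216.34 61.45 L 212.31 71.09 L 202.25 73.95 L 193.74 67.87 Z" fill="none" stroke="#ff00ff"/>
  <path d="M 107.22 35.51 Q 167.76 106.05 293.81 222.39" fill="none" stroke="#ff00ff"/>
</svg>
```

; LightBurn 1.7.01
; GRBL device profile, absolute coords
G21
G90
G0 X65.03 Y242.91
M4 S831
G01 X203.85 Y242.91 F766
G01 X203.85 Y195.67
G01 X65.03 Y195.67
G01 X65.03 Y242.91
M5
G0 X193.19 Y221.91
M4 S831
G01 X201.02 Y228.85 F766
G01 X211.32 Y227.06
G01 X216.34 Y217.89
G01 X212.31 Y208.25
G01 X202.25 Y205.39
G01 X193.74 Y211.47
G01 X193.19 Y221.91
M5
G0 X107.22 Y243.83
M4 S831
G01 X141.58 Y205.70 F766
G01 X184.14 Y161.84
G01 X234.88 Y112.26
G01 X293.81 Y56.95
M5
G0 X0.00 Y0.00

Since the viewBox matches the mm dimensions, user units are millimetres directly. The only transform is the Y-flip y_m = 279.34 − y_svg.

Shape 1 is a rectangle drawn with `<path>`. Its stroke #ff00ff means cut at S831, F766. After flipping Y the toolpath is (65.03,242.91) → (203.85,242.91) → (203.85,195.67) → (65.03,195.67) → (65.03,242.91), returning to the start.

Shape 2 is a regular polygon drawn with `<path>`. Its stroke #ff00ff means cut at S831, F766. After flipping Y the toolpath is (193.19,221.91) → (201.02,228.85) → (211.32,227.06) → (216.34,217.89) → (212.31,208.25) → (202.25,205.39) → (193.74,211.47) → (193.19,221.91), returning to the start.

Shape 3 is a quadratic bezier drawn with `<path>`. Its stroke #ff00ff means cut at S831, F766. After flipping Y the toolpath is (107.22,243.83) → (141.58,205.70) → (184.14,161.84) → (234.88,112.26) → (293.81,56.95).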